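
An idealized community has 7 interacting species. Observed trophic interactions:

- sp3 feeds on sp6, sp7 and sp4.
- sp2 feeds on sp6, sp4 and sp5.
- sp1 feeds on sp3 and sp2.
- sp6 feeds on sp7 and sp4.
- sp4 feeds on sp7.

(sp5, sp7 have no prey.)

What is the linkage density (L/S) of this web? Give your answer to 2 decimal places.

L/S = 1.57

There are L = 11 links among S = 7 species.
L/S = 11/7 = 1.5714 ≈ 1.57.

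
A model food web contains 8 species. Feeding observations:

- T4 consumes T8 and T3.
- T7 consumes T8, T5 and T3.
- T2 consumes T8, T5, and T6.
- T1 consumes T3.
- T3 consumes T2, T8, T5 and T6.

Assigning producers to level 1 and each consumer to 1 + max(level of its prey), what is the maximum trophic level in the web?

Producers (level 1): T6, T5, T8.
T6 → T2 → T3 → T7 gives T7 level 4.
No species has a prey at level 4, so no species reaches level 5.

4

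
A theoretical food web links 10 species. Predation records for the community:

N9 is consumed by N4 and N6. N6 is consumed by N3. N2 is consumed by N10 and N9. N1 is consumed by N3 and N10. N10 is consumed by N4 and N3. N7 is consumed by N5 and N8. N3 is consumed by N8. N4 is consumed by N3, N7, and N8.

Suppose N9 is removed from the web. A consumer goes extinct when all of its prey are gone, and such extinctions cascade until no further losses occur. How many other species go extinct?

Remove N9.
Round 1: N6 (all prey gone) → extinct.
No further losses. Total secondary extinctions: 1.

1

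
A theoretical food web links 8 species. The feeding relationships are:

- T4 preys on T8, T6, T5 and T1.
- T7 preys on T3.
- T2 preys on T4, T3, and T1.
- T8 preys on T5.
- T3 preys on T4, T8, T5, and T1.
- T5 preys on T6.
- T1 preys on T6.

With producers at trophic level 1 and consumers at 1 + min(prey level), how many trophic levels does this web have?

Producers (level 1): T6.
Following each consumer down to its lowest-level prey: T6 → T5 → T3 → T7 (levels 1 through 4).
All prey of T7 (T3 3) are at level 3 or above, so T7 is at level 1 + 3 = 4.
Every consumer has at least one prey at level 3 or below, so none exceeds level 4.

4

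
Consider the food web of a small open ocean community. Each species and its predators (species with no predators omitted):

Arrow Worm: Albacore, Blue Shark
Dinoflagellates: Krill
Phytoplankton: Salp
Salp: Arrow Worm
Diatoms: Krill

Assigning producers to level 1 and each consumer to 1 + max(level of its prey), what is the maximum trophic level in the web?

Producers (level 1): Dinoflagellates, Diatoms, Phytoplankton.
Phytoplankton → Salp → Arrow Worm → Albacore gives Albacore level 4.
No species has a prey at level 4, so no species reaches level 5.

4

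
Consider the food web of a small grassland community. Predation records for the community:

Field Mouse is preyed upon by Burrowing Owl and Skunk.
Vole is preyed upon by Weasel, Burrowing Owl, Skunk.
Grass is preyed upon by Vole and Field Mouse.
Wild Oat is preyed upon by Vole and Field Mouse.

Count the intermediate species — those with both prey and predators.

Intermediate species (has both prey and predators): Field Mouse, Vole.
Count: 2.

2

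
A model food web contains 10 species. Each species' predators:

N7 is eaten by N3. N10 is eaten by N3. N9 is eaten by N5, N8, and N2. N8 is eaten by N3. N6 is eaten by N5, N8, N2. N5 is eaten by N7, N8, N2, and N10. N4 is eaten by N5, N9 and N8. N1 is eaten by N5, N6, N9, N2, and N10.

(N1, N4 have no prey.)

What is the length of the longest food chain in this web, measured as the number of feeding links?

4 links

One longest chain: N1 → N6 → N5 → N10 → N3.
It has 5 species and 4 links.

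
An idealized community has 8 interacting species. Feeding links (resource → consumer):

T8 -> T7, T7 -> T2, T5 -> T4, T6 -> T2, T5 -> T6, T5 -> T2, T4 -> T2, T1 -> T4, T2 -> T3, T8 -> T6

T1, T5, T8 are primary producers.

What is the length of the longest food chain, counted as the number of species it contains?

4 species

One longest chain: T5 → T6 → T2 → T3.
It has 4 species and 3 links.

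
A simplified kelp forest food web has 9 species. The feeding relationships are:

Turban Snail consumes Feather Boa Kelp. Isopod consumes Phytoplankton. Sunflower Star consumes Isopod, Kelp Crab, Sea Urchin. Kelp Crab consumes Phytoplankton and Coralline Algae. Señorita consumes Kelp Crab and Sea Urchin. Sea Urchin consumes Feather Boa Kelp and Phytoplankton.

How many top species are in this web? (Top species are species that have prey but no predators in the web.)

Top species (has prey, but nothing eats it): Turban Snail, Sunflower Star, Señorita.
Count: 3.

3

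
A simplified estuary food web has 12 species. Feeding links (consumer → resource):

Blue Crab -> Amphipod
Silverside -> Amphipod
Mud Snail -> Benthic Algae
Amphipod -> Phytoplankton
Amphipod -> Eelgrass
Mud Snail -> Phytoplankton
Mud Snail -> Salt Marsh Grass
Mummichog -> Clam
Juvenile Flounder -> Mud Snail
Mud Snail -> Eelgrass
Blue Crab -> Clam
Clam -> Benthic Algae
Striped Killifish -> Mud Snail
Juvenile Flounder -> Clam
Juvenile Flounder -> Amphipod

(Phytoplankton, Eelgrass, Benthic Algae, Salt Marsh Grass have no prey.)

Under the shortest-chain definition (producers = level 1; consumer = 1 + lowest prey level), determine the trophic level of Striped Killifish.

Phytoplankton is a producer → level 1.
Mud Snail eats Phytoplankton → level 2.
Striped Killifish eats Mud Snail → level 3.
No prey of Striped Killifish is below level 2, so 3 is the minimum.

Trophic level 3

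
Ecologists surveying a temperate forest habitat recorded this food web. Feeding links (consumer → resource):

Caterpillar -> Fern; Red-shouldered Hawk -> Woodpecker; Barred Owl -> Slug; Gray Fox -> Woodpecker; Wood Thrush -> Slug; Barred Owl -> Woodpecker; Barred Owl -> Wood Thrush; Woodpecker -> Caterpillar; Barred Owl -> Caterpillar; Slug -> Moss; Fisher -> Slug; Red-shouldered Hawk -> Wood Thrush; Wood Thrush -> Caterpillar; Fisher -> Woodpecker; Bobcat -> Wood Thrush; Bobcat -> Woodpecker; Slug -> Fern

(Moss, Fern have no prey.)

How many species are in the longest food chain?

One longest chain: Moss → Slug → Wood Thrush → Bobcat.
It has 4 species and 3 links.

4 species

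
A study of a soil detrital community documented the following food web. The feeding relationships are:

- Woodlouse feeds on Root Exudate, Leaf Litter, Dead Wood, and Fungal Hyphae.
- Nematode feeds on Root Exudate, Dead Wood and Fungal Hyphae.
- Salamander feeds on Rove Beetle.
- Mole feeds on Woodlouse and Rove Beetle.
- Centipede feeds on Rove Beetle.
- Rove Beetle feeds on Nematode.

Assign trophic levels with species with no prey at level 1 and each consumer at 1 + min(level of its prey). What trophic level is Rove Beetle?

Fungal Hyphae has no prey (basal) → level 1.
Nematode eats Fungal Hyphae → level 2.
Rove Beetle eats Nematode → level 3.
No prey of Rove Beetle is below level 2, so 3 is the minimum.

Trophic level 3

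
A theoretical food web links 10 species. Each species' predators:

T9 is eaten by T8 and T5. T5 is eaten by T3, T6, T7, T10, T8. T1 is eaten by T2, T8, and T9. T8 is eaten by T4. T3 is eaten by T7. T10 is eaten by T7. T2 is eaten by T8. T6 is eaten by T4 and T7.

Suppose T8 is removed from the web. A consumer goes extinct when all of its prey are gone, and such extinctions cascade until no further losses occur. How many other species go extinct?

0

Remove T8.
Every predator of it retains at least one other prey: T4 still has T6.
No consumer loses all prey, so no secondary extinctions occur.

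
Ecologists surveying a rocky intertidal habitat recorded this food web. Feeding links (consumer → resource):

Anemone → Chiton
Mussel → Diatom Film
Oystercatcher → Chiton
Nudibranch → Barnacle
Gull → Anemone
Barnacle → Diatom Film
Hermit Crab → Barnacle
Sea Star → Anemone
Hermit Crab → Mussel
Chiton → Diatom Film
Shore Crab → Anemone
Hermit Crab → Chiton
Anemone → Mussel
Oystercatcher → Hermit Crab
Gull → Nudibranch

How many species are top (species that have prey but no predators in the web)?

Top species (has prey, but nothing eats it): Gull, Oystercatcher, Sea Star, Shore Crab.
Count: 4.

4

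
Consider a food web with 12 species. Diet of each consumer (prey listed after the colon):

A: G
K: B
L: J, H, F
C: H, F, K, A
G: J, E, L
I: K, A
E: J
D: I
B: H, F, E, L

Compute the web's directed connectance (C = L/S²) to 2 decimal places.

C = 0.14

The web has S = 12 species and L = 20 feeding links.
C = L / S² = 20 / 144 = 0.1389 ≈ 0.14.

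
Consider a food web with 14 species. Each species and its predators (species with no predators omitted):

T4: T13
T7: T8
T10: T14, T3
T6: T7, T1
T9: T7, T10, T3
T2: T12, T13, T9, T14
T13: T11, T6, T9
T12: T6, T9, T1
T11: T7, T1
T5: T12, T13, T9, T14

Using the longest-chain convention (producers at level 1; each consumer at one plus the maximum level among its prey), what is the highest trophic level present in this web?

Producers (level 1): T2, T5, T4.
T2 → T13 → T11 → T7 → T8 gives T8 level 5.
No species has a prey at level 5, so no species reaches level 6.

5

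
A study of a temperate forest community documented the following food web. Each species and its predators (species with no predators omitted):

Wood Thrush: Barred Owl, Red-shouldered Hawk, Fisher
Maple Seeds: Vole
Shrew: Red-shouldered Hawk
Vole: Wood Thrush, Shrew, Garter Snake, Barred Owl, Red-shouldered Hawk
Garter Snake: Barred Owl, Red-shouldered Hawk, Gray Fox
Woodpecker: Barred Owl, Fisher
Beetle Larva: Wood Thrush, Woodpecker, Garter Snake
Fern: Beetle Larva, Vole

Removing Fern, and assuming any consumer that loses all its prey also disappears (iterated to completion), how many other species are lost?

2

Remove Fern.
Round 1: Beetle Larva (all prey gone) → extinct.
Round 2: Woodpecker (all prey gone) → extinct.
No further losses. Total secondary extinctions: 2.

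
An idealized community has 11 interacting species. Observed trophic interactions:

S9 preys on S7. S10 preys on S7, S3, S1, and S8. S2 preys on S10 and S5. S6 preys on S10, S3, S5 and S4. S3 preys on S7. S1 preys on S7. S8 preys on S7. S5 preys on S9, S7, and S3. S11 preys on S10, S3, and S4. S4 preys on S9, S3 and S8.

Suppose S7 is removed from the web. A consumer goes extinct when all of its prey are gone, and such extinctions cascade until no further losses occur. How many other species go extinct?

Remove S7.
Round 1: S1 (all prey gone), S9 (all prey gone), S8 (all prey gone), S3 (all prey gone) → extinct.
Round 2: S4 (all prey gone), S5 (all prey gone), S10 (all prey gone) → extinct.
Round 3: S2 (all prey gone), S11 (all prey gone), S6 (all prey gone) → extinct.
No further losses. Total secondary extinctions: 10.

10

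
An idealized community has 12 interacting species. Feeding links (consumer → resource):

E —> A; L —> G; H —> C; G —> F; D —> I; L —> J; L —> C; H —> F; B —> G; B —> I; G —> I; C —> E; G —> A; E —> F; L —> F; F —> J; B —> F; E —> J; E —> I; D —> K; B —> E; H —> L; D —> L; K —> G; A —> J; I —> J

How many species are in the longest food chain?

6 species

One longest chain: J → A → E → C → L → H.
It has 6 species and 5 links.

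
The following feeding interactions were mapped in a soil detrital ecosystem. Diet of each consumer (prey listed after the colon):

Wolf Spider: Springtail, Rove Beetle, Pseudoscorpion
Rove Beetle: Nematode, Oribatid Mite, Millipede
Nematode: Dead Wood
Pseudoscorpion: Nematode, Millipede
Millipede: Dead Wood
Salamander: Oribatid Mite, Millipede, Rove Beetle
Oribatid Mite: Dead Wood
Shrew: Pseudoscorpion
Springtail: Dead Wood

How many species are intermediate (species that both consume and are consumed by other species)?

6

Intermediate species (has both prey and predators): Springtail, Nematode, Oribatid Mite, Millipede, Rove Beetle, Pseudoscorpion.
Count: 6.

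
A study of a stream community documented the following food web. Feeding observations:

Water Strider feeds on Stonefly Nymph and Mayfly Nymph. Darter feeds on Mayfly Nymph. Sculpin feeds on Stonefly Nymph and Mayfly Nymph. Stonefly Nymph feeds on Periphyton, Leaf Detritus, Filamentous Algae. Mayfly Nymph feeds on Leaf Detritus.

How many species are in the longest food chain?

3 species

One longest chain: Periphyton → Stonefly Nymph → Sculpin.
It has 3 species and 2 links.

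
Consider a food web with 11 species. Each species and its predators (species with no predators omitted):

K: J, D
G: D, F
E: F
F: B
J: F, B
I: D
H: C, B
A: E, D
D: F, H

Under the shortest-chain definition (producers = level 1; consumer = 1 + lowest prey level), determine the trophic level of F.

G is a producer → level 1.
F eats G → level 2.

Trophic level 2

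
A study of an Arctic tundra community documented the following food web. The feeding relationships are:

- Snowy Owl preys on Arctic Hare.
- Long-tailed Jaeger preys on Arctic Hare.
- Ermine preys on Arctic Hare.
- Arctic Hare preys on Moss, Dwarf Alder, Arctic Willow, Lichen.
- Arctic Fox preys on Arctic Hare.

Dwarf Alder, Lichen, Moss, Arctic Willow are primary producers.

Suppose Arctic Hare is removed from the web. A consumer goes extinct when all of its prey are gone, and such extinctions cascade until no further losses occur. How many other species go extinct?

4

Remove Arctic Hare.
Round 1: Snowy Owl (all prey gone), Long-tailed Jaeger (all prey gone), Arctic Fox (all prey gone), Ermine (all prey gone) → extinct.
No further losses. Total secondary extinctions: 4.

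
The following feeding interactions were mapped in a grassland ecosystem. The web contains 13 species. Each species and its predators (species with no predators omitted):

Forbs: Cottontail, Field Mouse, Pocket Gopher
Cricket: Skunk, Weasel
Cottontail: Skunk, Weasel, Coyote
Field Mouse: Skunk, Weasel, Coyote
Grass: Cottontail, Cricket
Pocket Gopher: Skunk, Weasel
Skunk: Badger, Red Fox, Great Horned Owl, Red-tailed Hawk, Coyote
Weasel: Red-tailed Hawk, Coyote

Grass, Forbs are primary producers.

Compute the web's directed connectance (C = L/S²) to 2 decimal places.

The web has S = 13 species and L = 22 feeding links.
C = L / S² = 22 / 169 = 0.1302 ≈ 0.13.

C = 0.13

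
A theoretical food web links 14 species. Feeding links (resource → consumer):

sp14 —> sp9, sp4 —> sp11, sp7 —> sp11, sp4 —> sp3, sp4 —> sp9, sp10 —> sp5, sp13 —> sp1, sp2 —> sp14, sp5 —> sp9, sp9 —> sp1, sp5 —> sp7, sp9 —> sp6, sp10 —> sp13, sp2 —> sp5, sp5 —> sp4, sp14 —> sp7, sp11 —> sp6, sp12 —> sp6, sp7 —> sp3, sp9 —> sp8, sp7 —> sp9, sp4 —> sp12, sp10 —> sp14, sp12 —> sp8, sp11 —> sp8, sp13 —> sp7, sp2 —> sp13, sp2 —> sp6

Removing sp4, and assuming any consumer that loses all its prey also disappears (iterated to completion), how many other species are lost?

1

Remove sp4.
Round 1: sp12 (all prey gone) → extinct.
No further losses. Total secondary extinctions: 1.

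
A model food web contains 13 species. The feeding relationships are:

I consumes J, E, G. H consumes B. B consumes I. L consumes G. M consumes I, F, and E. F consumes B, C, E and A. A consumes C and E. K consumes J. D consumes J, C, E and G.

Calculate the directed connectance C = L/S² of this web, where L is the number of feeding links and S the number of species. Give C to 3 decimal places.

The web has S = 13 species and L = 20 feeding links.
C = L / S² = 20 / 169 = 0.1183 ≈ 0.118.

C = 0.118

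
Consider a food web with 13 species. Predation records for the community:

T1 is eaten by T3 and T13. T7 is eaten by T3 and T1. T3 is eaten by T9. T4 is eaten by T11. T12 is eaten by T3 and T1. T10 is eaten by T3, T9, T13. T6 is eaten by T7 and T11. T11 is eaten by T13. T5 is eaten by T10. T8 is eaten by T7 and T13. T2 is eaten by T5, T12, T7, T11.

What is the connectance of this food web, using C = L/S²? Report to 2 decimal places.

The web has S = 13 species and L = 21 feeding links.
C = L / S² = 21 / 169 = 0.1243 ≈ 0.12.

C = 0.12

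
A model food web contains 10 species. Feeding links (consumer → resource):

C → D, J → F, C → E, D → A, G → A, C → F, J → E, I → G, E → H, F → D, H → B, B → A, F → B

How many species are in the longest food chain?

5 species

One longest chain: A → B → H → E → J.
It has 5 species and 4 links.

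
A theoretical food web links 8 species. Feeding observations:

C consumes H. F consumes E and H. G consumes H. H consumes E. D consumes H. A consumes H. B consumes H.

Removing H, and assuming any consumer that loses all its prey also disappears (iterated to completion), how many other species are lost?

Remove H.
Round 1: A (all prey gone), C (all prey gone), D (all prey gone), G (all prey gone), B (all prey gone) → extinct.
No further losses. Total secondary extinctions: 5.

5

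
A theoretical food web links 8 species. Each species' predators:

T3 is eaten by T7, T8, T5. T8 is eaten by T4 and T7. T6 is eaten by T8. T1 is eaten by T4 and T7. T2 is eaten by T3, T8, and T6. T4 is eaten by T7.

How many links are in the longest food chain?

4 links

One longest chain: T2 → T6 → T8 → T4 → T7.
It has 5 species and 4 links.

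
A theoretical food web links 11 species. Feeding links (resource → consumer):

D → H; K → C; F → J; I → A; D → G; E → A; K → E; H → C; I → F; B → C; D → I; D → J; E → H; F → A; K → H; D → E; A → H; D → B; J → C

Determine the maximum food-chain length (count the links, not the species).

5 links

One longest chain: D → I → F → A → H → C.
It has 6 species and 5 links.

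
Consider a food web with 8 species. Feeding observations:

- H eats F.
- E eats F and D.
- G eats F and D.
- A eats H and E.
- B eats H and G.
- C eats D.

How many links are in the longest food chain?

2 links

One longest chain: F → G → B.
It has 3 species and 2 links.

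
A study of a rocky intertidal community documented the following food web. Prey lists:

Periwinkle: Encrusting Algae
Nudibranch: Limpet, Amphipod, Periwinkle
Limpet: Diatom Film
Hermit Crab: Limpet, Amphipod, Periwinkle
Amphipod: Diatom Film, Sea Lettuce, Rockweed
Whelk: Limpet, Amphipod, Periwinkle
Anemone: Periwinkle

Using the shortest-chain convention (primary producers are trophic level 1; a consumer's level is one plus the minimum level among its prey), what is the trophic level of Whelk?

Diatom Film is a producer → level 1.
Limpet eats Diatom Film → level 2.
Whelk eats Limpet → level 3.
No prey of Whelk is below level 2, so 3 is the minimum.

Trophic level 3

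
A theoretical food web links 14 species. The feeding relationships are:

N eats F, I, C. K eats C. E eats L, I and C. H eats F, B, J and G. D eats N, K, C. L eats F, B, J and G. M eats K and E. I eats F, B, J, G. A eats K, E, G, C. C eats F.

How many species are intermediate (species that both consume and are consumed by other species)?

Intermediate species (has both prey and predators): C, L, I, N, K, E.
Count: 6.

6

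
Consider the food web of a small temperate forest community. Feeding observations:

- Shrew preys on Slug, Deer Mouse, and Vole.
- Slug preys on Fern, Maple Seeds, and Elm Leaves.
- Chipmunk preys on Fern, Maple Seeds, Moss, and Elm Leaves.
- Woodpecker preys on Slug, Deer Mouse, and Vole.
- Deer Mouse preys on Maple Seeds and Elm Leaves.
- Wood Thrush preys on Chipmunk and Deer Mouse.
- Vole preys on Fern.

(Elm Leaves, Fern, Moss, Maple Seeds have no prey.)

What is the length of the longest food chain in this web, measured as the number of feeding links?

2 links

One longest chain: Fern → Vole → Woodpecker.
It has 3 species and 2 links.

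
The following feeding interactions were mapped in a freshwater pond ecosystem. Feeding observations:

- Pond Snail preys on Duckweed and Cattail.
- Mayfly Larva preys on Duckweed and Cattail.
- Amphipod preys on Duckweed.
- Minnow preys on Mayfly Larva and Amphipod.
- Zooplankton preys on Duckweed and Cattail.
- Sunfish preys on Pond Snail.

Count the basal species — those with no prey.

Basal species (no prey listed): Cattail, Duckweed.
Count: 2.

2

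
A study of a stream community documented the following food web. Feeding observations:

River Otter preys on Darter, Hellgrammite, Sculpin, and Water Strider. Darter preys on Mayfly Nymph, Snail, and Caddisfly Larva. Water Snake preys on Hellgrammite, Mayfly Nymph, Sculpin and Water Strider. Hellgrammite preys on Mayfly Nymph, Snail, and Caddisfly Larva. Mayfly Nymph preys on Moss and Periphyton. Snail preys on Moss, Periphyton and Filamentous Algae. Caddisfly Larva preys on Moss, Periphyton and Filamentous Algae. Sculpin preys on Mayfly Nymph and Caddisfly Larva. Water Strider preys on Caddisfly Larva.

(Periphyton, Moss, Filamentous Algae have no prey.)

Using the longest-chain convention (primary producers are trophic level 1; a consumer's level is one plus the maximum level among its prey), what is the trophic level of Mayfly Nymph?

Periphyton is a producer → level 1.
Mayfly Nymph eats Periphyton (level 1); other prey at levels: Moss 1 → level 2.

Trophic level 2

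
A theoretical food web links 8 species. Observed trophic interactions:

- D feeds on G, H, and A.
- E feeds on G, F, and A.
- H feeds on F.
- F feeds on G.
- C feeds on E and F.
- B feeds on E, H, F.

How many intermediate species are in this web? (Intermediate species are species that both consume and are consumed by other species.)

Intermediate species (has both prey and predators): F, H, E.
Count: 3.

3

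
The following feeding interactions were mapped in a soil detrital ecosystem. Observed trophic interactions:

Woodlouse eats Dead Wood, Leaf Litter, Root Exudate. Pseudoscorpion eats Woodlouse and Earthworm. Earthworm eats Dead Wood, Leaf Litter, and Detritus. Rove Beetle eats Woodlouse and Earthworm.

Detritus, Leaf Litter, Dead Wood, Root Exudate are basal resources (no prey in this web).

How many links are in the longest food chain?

2 links

One longest chain: Leaf Litter → Woodlouse → Rove Beetle.
It has 3 species and 2 links.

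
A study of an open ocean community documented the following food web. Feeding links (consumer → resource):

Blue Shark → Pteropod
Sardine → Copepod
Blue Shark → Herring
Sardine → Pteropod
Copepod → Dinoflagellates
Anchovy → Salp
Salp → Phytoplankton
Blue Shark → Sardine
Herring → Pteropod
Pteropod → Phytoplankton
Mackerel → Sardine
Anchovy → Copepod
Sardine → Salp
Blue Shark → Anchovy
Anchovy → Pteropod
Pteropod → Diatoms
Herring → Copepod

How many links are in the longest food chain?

One longest chain: Phytoplankton → Salp → Anchovy → Blue Shark.
It has 4 species and 3 links.

3 links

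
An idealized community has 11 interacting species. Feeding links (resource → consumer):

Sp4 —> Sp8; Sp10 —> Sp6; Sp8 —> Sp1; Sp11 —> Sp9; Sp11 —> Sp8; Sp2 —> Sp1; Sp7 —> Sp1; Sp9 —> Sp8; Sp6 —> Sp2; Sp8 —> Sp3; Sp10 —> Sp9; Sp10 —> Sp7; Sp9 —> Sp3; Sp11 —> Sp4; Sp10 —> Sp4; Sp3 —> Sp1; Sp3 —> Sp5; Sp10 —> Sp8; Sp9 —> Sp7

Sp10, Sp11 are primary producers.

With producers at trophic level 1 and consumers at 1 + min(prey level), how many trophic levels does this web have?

Producers (level 1): Sp10, Sp11.
Following each consumer down to its lowest-level prey: Sp10 → Sp9 → Sp3 → Sp5 (levels 1 through 4).
All prey of Sp5 (Sp3 3) are at level 3 or above, so Sp5 is at level 1 + 3 = 4.
Every consumer has at least one prey at level 3 or below, so none exceeds level 4.

4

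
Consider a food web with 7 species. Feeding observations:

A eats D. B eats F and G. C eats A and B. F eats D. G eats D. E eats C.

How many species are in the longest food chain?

One longest chain: D → G → B → C → E.
It has 5 species and 4 links.

5 species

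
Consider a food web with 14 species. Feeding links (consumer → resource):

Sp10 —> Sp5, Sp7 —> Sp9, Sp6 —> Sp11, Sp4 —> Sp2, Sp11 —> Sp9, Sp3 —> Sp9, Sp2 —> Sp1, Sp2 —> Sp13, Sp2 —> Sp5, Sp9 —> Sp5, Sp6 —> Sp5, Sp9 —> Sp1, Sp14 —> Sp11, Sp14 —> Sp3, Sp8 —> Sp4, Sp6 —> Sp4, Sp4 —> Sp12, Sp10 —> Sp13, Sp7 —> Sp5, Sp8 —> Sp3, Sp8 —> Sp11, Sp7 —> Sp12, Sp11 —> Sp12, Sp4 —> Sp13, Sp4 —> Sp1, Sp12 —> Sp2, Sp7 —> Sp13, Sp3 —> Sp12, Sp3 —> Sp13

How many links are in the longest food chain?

4 links

One longest chain: Sp1 → Sp2 → Sp12 → Sp11 → Sp8.
It has 5 species and 4 links.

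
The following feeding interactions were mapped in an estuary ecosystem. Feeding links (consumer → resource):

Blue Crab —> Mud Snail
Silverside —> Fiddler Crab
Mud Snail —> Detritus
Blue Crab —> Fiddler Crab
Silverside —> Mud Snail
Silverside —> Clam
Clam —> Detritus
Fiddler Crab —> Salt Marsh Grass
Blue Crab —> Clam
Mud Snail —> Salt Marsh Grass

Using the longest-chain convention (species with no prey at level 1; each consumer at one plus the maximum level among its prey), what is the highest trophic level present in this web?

3

Basal resources (level 1): Salt Marsh Grass, Detritus.
Salt Marsh Grass → Mud Snail → Silverside gives Silverside level 3.
No species has a prey at level 3, so no species reaches level 4.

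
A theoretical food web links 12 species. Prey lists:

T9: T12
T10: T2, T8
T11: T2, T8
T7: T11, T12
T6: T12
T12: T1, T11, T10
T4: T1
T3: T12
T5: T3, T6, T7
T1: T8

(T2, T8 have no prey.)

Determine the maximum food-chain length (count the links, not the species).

4 links

One longest chain: T8 → T1 → T12 → T6 → T5.
It has 5 species and 4 links.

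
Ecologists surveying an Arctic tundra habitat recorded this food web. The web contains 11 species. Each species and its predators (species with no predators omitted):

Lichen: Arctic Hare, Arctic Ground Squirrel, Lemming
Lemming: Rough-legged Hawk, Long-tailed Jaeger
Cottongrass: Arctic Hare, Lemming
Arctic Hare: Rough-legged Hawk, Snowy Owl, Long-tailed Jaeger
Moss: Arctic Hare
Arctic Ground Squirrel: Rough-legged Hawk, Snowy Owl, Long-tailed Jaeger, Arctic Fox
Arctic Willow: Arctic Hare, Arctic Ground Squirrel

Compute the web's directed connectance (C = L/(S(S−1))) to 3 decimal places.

The web has S = 11 species and L = 17 feeding links.
C = L / (S(S−1)) = 17 / 110 = 0.1545 ≈ 0.155.

C = 0.155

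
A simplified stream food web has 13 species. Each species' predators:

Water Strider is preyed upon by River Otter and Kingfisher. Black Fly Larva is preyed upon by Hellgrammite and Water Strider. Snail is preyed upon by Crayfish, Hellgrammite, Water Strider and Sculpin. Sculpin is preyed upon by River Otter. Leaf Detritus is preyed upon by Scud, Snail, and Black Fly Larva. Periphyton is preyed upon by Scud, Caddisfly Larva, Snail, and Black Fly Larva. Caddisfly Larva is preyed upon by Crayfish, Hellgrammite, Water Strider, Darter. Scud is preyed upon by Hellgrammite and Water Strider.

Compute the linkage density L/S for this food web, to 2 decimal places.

L/S = 1.69

There are L = 22 links among S = 13 species.
L/S = 22/13 = 1.6923 ≈ 1.69.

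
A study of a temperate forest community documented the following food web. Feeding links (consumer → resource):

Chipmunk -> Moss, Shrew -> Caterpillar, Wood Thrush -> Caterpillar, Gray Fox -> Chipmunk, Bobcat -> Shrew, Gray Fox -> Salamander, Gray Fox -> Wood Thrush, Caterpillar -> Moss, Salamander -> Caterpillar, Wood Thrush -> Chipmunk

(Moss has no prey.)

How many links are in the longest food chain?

One longest chain: Moss → Caterpillar → Shrew → Bobcat.
It has 4 species and 3 links.

3 links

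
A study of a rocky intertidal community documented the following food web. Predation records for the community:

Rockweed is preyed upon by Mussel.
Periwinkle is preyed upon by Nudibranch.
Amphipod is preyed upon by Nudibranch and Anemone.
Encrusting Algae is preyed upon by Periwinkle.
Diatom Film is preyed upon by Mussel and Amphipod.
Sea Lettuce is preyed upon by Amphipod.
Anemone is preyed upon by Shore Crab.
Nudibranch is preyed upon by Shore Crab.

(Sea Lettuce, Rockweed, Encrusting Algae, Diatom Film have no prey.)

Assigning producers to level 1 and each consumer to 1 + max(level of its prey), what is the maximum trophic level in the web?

Producers (level 1): Sea Lettuce, Rockweed, Encrusting Algae, Diatom Film.
Sea Lettuce → Amphipod → Anemone → Shore Crab gives Shore Crab level 4.
No species has a prey at level 4, so no species reaches level 5.

4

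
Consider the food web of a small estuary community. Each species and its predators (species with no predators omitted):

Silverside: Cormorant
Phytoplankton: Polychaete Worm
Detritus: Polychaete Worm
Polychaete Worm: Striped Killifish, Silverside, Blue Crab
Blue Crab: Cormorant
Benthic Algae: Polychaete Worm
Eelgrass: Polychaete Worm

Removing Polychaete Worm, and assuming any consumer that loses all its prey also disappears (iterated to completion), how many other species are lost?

4

Remove Polychaete Worm.
Round 1: Striped Killifish (all prey gone), Silverside (all prey gone), Blue Crab (all prey gone) → extinct.
Round 2: Cormorant (all prey gone) → extinct.
No further losses. Total secondary extinctions: 4.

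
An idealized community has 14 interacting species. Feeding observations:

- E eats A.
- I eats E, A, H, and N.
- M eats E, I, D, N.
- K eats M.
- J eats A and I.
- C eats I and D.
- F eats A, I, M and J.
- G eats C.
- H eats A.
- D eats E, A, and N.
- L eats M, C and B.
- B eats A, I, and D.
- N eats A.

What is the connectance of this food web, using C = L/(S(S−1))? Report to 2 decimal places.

C = 0.16

The web has S = 14 species and L = 30 feeding links.
C = L / (S(S−1)) = 30 / 182 = 0.1648 ≈ 0.16.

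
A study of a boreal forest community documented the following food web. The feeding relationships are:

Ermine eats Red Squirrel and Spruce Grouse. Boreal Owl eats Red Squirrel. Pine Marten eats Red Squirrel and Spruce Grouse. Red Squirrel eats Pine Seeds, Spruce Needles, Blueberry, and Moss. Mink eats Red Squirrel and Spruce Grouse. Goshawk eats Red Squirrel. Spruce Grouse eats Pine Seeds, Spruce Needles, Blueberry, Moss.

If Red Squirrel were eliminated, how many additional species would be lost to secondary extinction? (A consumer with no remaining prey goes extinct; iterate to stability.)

2

Remove Red Squirrel.
Round 1: Boreal Owl (all prey gone), Goshawk (all prey gone) → extinct.
No further losses. Total secondary extinctions: 2.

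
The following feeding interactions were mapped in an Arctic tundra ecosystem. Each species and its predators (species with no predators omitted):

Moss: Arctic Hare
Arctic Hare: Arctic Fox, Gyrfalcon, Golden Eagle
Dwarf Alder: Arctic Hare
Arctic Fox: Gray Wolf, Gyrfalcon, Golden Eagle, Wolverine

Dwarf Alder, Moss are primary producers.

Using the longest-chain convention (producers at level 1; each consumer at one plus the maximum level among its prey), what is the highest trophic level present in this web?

Producers (level 1): Dwarf Alder, Moss.
Dwarf Alder → Arctic Hare → Arctic Fox → Golden Eagle gives Golden Eagle level 4.
No species has a prey at level 4, so no species reaches level 5.

4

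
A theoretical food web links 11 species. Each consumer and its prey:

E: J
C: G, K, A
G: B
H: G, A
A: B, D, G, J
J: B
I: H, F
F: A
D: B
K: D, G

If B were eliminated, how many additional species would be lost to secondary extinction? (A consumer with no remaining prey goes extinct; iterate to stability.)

10

Remove B.
Round 1: D (all prey gone), G (all prey gone), J (all prey gone) → extinct.
Round 2: K (all prey gone), E (all prey gone), A (all prey gone) → extinct.
Round 3: C (all prey gone), H (all prey gone), F (all prey gone) → extinct.
Round 4: I (all prey gone) → extinct.
No further losses. Total secondary extinctions: 10.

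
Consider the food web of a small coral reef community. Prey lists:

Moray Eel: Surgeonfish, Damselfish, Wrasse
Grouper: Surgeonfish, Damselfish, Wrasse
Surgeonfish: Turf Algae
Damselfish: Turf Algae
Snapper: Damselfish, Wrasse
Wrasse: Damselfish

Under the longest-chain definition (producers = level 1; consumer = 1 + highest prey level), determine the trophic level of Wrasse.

Turf Algae is a producer → level 1.
Damselfish eats Turf Algae → level 2.
Wrasse eats Damselfish → level 3.

Trophic level 3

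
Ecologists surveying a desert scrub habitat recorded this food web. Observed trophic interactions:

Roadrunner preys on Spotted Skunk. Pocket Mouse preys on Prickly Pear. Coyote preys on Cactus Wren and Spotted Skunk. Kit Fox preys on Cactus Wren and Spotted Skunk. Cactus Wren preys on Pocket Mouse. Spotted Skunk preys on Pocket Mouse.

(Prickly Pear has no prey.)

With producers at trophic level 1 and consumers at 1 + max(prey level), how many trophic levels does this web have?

Producers (level 1): Prickly Pear.
Prickly Pear → Pocket Mouse → Cactus Wren → Coyote gives Coyote level 4.
No species has a prey at level 4, so no species reaches level 5.

4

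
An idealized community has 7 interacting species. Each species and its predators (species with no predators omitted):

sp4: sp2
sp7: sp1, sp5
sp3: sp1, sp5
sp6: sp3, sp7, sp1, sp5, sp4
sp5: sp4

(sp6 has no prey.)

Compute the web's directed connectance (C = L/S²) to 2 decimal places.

The web has S = 7 species and L = 11 feeding links.
C = L / S² = 11 / 49 = 0.2245 ≈ 0.22.

C = 0.22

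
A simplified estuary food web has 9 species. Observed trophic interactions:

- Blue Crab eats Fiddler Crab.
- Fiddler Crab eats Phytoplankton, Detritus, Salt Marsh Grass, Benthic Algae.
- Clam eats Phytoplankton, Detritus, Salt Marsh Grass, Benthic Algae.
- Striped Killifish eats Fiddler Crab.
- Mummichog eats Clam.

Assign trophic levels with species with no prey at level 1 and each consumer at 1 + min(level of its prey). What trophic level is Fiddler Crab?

Trophic level 2

Detritus has no prey (basal) → level 1.
Fiddler Crab eats Detritus → level 2.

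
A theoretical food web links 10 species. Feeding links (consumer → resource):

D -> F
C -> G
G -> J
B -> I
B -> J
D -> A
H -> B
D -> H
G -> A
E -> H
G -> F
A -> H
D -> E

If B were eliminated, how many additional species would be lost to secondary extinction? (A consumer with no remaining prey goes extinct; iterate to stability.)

3

Remove B.
Round 1: H (all prey gone) → extinct.
Round 2: E (all prey gone), A (all prey gone) → extinct.
No further losses. Total secondary extinctions: 3.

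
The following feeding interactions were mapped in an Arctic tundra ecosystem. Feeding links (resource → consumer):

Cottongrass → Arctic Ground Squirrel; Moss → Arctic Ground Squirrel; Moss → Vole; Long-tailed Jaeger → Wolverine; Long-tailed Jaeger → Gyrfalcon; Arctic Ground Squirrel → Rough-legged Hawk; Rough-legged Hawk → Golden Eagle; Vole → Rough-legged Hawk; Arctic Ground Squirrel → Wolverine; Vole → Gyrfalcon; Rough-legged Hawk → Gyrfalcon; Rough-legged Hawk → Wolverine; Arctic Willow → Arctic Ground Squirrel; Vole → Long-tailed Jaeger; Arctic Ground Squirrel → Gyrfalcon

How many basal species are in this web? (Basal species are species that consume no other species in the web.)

Basal species (no prey listed): Moss, Arctic Willow, Cottongrass.
Count: 3.

3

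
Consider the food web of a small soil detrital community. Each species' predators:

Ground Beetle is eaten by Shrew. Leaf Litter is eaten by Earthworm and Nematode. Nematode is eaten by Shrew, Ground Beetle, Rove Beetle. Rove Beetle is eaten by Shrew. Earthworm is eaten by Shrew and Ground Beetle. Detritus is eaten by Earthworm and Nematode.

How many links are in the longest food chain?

One longest chain: Leaf Litter → Nematode → Ground Beetle → Shrew.
It has 4 species and 3 links.

3 links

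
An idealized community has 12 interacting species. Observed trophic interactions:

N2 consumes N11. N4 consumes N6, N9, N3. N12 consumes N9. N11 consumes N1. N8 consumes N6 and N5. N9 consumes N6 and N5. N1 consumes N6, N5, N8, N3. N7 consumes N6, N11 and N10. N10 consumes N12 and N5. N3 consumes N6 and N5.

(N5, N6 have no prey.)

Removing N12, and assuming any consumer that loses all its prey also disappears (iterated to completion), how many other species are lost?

Remove N12.
Every predator of it retains at least one other prey: N10 still has N5.
No consumer loses all prey, so no secondary extinctions occur.

0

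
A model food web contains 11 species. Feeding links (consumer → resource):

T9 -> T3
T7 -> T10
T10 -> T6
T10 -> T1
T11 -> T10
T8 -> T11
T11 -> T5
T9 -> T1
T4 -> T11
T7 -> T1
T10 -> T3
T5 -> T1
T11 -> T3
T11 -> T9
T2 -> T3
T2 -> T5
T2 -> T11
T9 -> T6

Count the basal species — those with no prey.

Basal species (no prey listed): T3, T6, T1.
Count: 3.

3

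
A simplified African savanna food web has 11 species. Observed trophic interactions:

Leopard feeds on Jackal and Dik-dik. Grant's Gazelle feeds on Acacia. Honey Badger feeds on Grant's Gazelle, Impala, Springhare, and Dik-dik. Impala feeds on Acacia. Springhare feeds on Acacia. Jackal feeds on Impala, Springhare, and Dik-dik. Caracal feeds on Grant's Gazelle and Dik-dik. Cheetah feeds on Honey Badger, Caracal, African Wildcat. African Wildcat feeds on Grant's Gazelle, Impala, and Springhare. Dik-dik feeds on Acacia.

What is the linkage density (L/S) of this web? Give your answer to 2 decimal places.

L/S = 1.91

There are L = 21 links among S = 11 species.
L/S = 21/11 = 1.9091 ≈ 1.91.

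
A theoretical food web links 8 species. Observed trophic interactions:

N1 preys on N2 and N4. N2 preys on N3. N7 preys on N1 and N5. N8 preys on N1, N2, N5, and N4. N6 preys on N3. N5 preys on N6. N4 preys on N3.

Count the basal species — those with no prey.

1

Basal species (no prey listed): N3.
Count: 1.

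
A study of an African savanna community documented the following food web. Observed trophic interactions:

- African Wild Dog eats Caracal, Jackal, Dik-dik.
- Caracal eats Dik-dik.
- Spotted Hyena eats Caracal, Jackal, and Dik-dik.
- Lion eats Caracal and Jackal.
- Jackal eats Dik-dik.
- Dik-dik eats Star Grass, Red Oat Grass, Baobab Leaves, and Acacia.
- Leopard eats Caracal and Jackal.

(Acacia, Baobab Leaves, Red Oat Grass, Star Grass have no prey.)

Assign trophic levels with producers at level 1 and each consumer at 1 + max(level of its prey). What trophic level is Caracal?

Trophic level 3

Acacia is a producer → level 1.
Dik-dik eats Acacia (level 1); other prey at levels: Baobab Leaves 1, Red Oat Grass 1, Star Grass 1 → level 2.
Caracal eats Dik-dik → level 3.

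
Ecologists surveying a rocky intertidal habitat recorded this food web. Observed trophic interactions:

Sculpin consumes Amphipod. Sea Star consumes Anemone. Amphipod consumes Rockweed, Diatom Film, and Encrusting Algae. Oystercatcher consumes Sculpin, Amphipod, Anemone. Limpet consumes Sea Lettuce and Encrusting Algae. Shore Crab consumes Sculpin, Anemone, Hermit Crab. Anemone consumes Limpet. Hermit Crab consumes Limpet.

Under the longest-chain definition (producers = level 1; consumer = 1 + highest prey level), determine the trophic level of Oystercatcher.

Rockweed is a producer → level 1.
Amphipod eats Rockweed (level 1); other prey at levels: Encrusting Algae 1, Diatom Film 1 → level 2.
Sculpin eats Amphipod → level 3.
Oystercatcher eats Sculpin (level 3); other prey at levels: Amphipod 2, Anemone 3 → level 4.

Trophic level 4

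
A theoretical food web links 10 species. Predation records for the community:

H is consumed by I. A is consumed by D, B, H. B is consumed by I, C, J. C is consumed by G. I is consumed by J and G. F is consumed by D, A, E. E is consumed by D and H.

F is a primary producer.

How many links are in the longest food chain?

4 links

One longest chain: F → A → B → I → J.
It has 5 species and 4 links.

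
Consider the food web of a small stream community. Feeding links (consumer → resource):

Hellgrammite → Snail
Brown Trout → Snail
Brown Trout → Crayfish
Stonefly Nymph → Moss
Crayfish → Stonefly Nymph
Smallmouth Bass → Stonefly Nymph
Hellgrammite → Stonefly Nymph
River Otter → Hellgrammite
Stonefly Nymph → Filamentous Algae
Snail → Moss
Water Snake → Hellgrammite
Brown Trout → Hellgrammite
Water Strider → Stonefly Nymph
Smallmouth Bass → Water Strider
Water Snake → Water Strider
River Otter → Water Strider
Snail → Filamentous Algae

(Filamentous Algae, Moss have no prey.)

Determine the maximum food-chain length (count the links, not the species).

3 links

One longest chain: Filamentous Algae → Stonefly Nymph → Hellgrammite → Water Snake.
It has 4 species and 3 links.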